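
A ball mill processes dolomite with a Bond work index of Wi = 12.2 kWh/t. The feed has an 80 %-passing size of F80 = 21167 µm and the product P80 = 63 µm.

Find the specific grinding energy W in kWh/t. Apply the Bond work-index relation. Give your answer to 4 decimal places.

Bond: W = 10·Wi·(1/√P80 − 1/√F80)
1/√63 = 0.125988;  1/√21167 = 0.006873
W = 10·12.2·(0.125988 − 0.006873) = 14.5320 kWh/t

W = 14.5320 kWh/t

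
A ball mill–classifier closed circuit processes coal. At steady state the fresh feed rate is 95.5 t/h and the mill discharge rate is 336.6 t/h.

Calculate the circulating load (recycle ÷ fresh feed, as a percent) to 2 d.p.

CL = 252.46 %

Mill node: discharge = fresh + recycle.
R = M − F = 336.6 − 95.5 = 241.1 t/h
CL = 100·R/F = 100·241.1/95.5 = 252.46 %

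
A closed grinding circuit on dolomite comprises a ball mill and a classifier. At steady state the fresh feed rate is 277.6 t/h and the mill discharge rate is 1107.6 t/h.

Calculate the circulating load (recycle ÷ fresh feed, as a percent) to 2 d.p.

Discharge = new feed + return, hence
R = M − F = 1107.6 − 277.6 = 830.0 t/h
CL = 100·R/F = 100·830.0/277.6 = 298.99 %

CL = 298.99 %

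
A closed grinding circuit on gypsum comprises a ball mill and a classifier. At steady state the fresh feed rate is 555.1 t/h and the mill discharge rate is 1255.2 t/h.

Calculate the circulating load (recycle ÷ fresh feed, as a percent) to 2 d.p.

CL = 126.12 %

M = F + R at steady state, so:
R = M − F = 1255.2 − 555.1 = 700.1 t/h
CL = 100·R/F = 100·700.1/555.1 = 126.12 %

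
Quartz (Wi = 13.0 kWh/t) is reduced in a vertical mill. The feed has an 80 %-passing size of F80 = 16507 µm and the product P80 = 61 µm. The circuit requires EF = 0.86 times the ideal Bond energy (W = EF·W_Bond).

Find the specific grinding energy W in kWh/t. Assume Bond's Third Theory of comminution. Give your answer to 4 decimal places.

Bond: W = 10·Wi·(1/√P80 − 1/√F80)
1/√61 = 0.128037;  1/√16507 = 0.007783
W = 10·13.0·(0.128037 − 0.007783) = 15.6330 kWh/t
W_actual = 0.86 × 15.6330 = 13.4443 kWh/t

W = 13.4443 kWh/t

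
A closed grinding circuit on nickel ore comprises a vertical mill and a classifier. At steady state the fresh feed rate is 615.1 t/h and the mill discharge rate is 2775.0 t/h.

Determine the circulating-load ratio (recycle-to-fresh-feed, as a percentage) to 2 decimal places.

M = F + R at steady state, so:
R = M − F = 2775.0 − 615.1 = 2159.9 t/h
CL = 100·R/F = 100·2159.9/615.1 = 351.15 %

CL = 351.15 %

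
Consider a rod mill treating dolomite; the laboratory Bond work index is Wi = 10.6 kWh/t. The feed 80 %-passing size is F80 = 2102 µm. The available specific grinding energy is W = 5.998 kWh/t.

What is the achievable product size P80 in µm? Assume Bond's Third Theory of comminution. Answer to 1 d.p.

P80 = 162.7 µm

W = 10·Wi·[P80^(−½) − F80^(−½)]
P80^-0.5 = F80^-0.5 + W/(10 Wi)
  = 5.9980/(10·10.6) + 1/√2102 = 0.056585 + 0.021811 = 0.078396
P80 = (1/0.078396)² = 12.7557² = 162.71 µm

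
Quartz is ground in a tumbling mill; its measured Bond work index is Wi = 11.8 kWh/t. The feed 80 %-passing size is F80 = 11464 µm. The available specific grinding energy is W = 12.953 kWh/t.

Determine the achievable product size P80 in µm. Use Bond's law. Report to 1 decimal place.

P80 = 70.5 µm

W = 10·Wi·[P80^(−½) − F80^(−½)]
P80^-0.5 = F80^-0.5 + W/(10 Wi)
  = 12.9530/(10·11.8) + 1/√11464 = 0.109771 + 0.009340 = 0.119111
P80 = (1/0.119111)² = 8.3955² = 70.49 µm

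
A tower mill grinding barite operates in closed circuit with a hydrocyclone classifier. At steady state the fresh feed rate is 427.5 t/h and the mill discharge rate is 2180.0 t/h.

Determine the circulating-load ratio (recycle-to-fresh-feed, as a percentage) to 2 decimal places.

Steady state: M = F + R.
R = M − F = 2180.0 − 427.5 = 1752.5 t/h
CL = 100·R/F = 100·1752.5/427.5 = 409.94 %

CL = 409.94 %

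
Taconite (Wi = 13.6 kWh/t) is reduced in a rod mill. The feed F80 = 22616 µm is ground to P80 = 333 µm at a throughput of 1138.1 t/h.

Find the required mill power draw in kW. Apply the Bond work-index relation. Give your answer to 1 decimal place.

P = 7452.8 kW

W = 10 Wi (1/√P80 − 1/√F80)  [Bond]
W = 10·13.6·(1/√333 − 1/√22616) = 10·13.6·(0.048150) = 6.5484 kWh/t
Mill draw = 6.5484 × 1138.1 = 7452.8 kW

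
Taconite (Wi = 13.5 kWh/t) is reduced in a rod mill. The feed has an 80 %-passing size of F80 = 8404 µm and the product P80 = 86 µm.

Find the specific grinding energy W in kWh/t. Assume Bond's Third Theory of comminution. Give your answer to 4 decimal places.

Bond: W = 10·Wi·(1/√P80 − 1/√F80)
1/√86 = 0.107833;  1/√8404 = 0.010908
W = 10·13.5·(0.107833 − 0.010908) = 13.0848 kWh/t

W = 13.0848 kWh/t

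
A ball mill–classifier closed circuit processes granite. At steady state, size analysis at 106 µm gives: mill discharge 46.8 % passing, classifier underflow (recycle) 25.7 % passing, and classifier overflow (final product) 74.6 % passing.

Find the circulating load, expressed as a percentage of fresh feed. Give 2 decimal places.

CL = 131.75 %

Classifier node, passing 106 µm:
r = (o − d)/(d − u)
r = (74.6 − 46.8)/(46.8 − 25.7) = 27.8/21.1 = 1.3175
CL = 100·r = 131.75 %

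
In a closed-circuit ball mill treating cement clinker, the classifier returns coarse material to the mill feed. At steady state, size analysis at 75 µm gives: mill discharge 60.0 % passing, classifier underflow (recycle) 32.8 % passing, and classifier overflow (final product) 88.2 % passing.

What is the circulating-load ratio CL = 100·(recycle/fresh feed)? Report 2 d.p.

Balance %-passing 75 µm (r = R/F):
Fd + Rd = Ru + Fo ⇒ R/F = (o−d)/(d−u)
r = (88.2 − 60.0)/(60.0 − 32.8) = 28.2/27.2 = 1.0368
CL = 100·r = 103.68 %

CL = 103.68 %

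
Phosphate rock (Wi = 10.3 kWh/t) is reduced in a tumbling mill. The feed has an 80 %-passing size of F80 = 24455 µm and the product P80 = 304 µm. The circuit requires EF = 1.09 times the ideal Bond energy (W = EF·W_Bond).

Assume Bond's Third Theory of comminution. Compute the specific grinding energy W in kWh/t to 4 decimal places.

W = 5.7212 kWh/t

Bond:  W = 10 Wi (1/√P − 1/√F)
1/√304 = 0.057354;  1/√24455 = 0.006395
W = 10·10.3·(0.057354 − 0.006395) = 5.2488 kWh/t
Apply correction: 5.2488 × 1.09 = 5.7212 kWh/t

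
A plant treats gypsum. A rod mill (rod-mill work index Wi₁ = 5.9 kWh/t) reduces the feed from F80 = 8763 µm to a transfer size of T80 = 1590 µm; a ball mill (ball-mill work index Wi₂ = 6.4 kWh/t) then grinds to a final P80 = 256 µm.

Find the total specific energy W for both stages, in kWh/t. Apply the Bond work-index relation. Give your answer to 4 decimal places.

Bond: W = 10·Wi·(1/√P80 − 1/√F80)
Stage 1 (8763→1590 µm, Wi₁=5.9): W₁ = 10·5.9·(0.025078 − 0.010683) = 0.8494 kWh/t
Stage 2 (1590→256 µm, Wi₂=6.4): W₂ = 10·6.4·(0.062500 − 0.025078) = 2.3950 kWh/t
W = W₁ + W₂ = 0.8494 + 2.3950 = 3.2443 kWh/t

W = 3.2443 kWh/t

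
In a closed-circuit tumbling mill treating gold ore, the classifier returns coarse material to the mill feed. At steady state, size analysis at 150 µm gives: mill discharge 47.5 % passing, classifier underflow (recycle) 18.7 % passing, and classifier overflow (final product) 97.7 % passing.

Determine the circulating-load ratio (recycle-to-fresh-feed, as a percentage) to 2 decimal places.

Mass balance on the −150 µm fraction:
r = (o − d)/(d − u)
r = (97.7 − 47.5)/(47.5 − 18.7) = 50.2/28.8 = 1.7431
CL = 100·r = 174.31 %

CL = 174.31 %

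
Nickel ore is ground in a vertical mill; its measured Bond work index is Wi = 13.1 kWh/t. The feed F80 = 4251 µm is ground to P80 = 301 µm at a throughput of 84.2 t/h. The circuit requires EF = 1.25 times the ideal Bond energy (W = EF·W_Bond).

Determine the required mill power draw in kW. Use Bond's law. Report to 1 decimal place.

P = 583.2 kW

Bond:  W = 10 Wi (1/√P − 1/√F)
W = 10·13.1·(1/√301 − 1/√4251) = 10·13.1·(0.042302) = 5.5415 kWh/t
Corrected W = EF·W_Bond = 1.25·5.5415 = 6.9269 kWh/t
Mill draw = 6.9269 × 84.2 = 583.2 kW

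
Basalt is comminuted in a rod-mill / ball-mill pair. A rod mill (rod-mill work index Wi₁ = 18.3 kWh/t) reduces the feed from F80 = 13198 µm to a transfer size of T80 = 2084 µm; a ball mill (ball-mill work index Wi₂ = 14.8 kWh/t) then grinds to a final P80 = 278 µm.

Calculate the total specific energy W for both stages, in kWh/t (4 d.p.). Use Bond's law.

W = 8.0502 kWh/t

W = 10 Wi / √P80 − 10 Wi / √F80
Stage 1 (13198→2084 µm, Wi₁=18.3): W₁ = 10·18.3·(0.021905 − 0.008705) = 2.4158 kWh/t
Stage 2 (2084→278 µm, Wi₂=14.8): W₂ = 10·14.8·(0.059976 − 0.021905) = 5.6345 kWh/t
W = W₁ + W₂ = 2.4158 + 5.6345 = 8.0502 kWh/t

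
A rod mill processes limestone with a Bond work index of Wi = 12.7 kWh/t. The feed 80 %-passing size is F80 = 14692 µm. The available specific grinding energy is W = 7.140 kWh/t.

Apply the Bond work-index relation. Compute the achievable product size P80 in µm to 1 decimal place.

P80 = 240.6 µm

W_Bond = 10·Wi·(1/√P₈₀ − 1/√F₈₀)
P80^-0.5 = F80^-0.5 + W/(10 Wi)
  = 7.1400/(10·12.7) + 1/√14692 = 0.056220 + 0.008250 = 0.064471
P80 = (1/0.064471)² = 15.5110² = 240.59 µm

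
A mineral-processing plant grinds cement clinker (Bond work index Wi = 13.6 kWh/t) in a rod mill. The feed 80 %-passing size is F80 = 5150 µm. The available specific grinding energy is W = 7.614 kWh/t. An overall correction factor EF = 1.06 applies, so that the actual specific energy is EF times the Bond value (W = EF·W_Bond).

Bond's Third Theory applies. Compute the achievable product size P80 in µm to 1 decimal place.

P80 = 224.4 µm

W = 10 Wi (1/√P80 − 1/√F80)  [Bond]
W_Bond = W / EF = 7.614 / 1.06 = 7.1830 kWh/t
P80^(−½) = W_Bond/(10 Wi) + F80^(−½)
  = 7.1830/(10·13.6) + 1/√5150 = 0.052816 + 0.013935 = 0.066751
P80 = (1/0.066751)² = 14.9811² = 224.43 µm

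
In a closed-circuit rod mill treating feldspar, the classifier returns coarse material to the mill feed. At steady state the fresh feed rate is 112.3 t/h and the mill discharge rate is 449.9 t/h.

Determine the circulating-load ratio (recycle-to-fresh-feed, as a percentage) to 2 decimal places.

M = F + R at steady state, so:
R = M − F = 449.9 − 112.3 = 337.6 t/h
CL = 100·R/F = 100·337.6/112.3 = 300.62 %

CL = 300.62 %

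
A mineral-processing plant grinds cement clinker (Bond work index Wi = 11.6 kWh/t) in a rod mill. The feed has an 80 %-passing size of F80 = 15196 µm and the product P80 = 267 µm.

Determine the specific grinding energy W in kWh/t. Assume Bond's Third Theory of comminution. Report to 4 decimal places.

W = 10·Wi·(P80^(-½) − F80^(-½))
1/√267 = 0.061199;  1/√15196 = 0.008112
W = 10·11.6·(0.061199 − 0.008112) = 6.1581 kWh/t

W = 6.1581 kWh/t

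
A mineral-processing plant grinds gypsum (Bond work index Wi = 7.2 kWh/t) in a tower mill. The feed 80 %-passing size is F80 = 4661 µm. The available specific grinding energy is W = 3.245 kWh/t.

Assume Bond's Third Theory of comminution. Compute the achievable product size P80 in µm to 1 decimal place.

P80 = 280.4 µm

W = 10·Wi·[P80^(−½) − F80^(−½)]
⇒ 1/√P80 = W/(10·Wi) + 1/√F80
  = 3.2450/(10·7.2) + 1/√4661 = 0.045069 + 0.014647 = 0.059717
P80 = (1/0.059717)² = 16.7457² = 280.42 µm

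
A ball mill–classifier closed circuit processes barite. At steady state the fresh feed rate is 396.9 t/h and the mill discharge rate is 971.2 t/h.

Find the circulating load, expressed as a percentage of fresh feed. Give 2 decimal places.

Steady state: M = F + R.
R = M − F = 971.2 − 396.9 = 574.3 t/h
CL = 100·R/F = 100·574.3/396.9 = 144.70 %

CL = 144.70 %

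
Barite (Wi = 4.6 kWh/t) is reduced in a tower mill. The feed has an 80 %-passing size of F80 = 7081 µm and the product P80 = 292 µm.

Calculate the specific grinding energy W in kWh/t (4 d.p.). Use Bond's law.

W = 2.1453 kWh/t

W = 10 Wi (1/√P80 − 1/√F80)  [Bond]
1/√292 = 0.058521;  1/√7081 = 0.011884
W = 10·4.6·(0.058521 − 0.011884) = 2.1453 kWh/t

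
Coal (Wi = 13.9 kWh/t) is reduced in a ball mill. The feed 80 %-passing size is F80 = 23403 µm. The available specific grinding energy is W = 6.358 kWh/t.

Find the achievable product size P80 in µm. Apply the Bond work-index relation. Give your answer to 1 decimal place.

W_Bond = 10·Wi·(1/√P₈₀ − 1/√F₈₀)
P80^-0.5 = F80^-0.5 + W/(10 Wi)
  = 6.3580/(10·13.9) + 1/√23403 = 0.045741 + 0.006537 = 0.052278
P80 = (1/0.052278)² = 19.1286² = 365.90 µm

P80 = 365.9 µm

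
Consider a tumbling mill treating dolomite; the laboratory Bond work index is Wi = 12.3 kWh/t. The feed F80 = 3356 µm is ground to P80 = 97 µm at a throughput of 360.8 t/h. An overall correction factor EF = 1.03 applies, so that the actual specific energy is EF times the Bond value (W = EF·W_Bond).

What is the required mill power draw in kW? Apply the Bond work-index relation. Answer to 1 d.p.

P = 3852.1 kW

W = 10 Wi / √P80 − 10 Wi / √F80
W = 10·12.3·(1/√97 − 1/√3356) = 10·12.3·(0.084273) = 10.3655 kWh/t
With EF = 1.03: W = 10.3655·1.03 = 10.6765 kWh/t
P = W·T = 10.6765·360.8 = 3852.1 kW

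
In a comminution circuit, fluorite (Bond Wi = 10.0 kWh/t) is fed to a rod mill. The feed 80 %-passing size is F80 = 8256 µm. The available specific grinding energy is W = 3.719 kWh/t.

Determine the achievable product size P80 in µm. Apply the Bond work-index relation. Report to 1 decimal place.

W_Bond = 10·Wi·(1/√P₈₀ − 1/√F₈₀)
⇒ 1/√P80 = W/(10·Wi) + 1/√F80
  = 3.7190/(10·10.0) + 1/√8256 = 0.037190 + 0.011006 = 0.048196
P80 = (1/0.048196)² = 20.7488² = 430.51 µm

P80 = 430.5 µm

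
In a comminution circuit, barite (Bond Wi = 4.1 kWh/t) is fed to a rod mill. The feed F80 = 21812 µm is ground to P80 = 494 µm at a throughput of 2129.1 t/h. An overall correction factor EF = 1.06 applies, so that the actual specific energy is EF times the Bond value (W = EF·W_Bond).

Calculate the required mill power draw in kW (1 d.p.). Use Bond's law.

P = 3536.6 kW

W = 10 Wi (P80^-0.5 − F80^-0.5)
W = 10·4.1·(1/√494 − 1/√21812) = 10·4.1·(0.038221) = 1.5671 kWh/t
With EF = 1.06: W = 1.5671·1.06 = 1.6611 kWh/t
Power = W × throughput = 1.6611 kWh/t × 2129.1 t/h = 3536.6 kW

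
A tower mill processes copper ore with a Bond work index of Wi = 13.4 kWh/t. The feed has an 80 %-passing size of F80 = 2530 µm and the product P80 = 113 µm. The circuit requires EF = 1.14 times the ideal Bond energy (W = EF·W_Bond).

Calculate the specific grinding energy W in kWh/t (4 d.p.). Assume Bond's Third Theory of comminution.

W = 10·Wi·(P80^(-½) − F80^(-½))
1/√113 = 0.094072;  1/√2530 = 0.019881
W = 10·13.4·(0.094072 − 0.019881) = 9.9416 kWh/t
W_actual = 1.14 × 9.9416 = 11.3334 kWh/t

W = 11.3334 kWh/t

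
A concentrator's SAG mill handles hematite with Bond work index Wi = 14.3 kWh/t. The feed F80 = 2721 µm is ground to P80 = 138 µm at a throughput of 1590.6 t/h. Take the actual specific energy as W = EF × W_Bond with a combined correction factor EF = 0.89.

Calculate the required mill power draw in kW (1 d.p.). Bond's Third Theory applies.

W = 10 Wi / √P80 − 10 Wi / √F80
W = 10·14.3·(1/√138 − 1/√2721) = 10·14.3·(0.065955) = 9.4316 kWh/t
Apply correction: 9.4316 × 0.89 = 8.3941 kWh/t
Mill draw = 8.3941 × 1590.6 = 13351.7 kW

P = 13351.7 kW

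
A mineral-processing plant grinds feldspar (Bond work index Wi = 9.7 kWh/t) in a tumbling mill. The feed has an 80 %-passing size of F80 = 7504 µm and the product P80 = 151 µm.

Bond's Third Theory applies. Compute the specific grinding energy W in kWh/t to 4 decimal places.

W = 6.7740 kWh/t

W_Bond = 10·Wi·(1/√P₈₀ − 1/√F₈₀)
1/√151 = 0.081379;  1/√7504 = 0.011544
W = 10·9.7·(0.081379 − 0.011544) = 6.7740 kWh/t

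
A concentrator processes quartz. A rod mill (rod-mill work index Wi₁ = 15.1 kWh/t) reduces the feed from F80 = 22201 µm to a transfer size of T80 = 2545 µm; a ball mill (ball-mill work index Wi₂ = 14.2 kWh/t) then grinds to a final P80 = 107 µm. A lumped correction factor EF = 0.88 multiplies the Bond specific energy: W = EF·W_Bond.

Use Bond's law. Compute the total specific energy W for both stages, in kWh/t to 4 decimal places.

W = 11.3455 kWh/t

W = 10 Wi (P80^-0.5 − F80^-0.5)
Stage 1 (22201→2545 µm, Wi₁=15.1): W₁ = 10·15.1·(0.019822 − 0.006711) = 1.9798 kWh/t
Stage 2 (2545→107 µm, Wi₂=14.2): W₂ = 10·14.2·(0.096674 − 0.019822) = 10.9129 kWh/t
W = W₁ + W₂ = 1.9798 + 10.9129 = 12.8926 kWh/t
Apply correction: 12.8926 × 0.88 = 11.3455 kWh/t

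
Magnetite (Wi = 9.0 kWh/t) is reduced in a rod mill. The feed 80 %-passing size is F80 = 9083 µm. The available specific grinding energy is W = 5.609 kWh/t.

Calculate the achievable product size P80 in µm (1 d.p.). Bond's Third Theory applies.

P80 = 188.6 µm

Bond: W = 10·Wi·(1/√P80 − 1/√F80)
⇒ 1/√P80 = W/(10 Wi) + 1/√F80
  = 5.6090/(10·9.0) + 1/√9083 = 0.062322 + 0.010493 = 0.072815
P80 = (1/0.072815)² = 13.7335² = 188.61 µm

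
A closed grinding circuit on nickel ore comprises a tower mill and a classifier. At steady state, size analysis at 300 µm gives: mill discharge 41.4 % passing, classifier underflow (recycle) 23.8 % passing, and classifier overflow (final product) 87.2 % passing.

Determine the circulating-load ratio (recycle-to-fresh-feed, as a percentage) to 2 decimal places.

CL = 260.23 %

Two-product formula at 300 µm:
(1+r)·d = r·u + o ⇒ r = (o−d)/(d−u)
r = (87.2 − 41.4)/(41.4 − 23.8) = 45.8/17.6 = 2.6023
CL = 100·r = 260.23 %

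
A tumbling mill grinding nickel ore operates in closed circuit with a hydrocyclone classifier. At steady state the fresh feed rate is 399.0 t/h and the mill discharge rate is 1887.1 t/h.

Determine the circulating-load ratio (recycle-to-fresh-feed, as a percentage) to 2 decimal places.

CL = 372.96 %

Steady state: M = F + R.
R = M − F = 1887.1 − 399.0 = 1488.1 t/h
CL = 100·R/F = 100·1488.1/399.0 = 372.96 %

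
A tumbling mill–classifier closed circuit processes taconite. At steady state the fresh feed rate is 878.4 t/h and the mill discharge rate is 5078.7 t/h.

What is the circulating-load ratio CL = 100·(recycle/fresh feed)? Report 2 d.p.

Mill node: discharge = fresh + recycle.
R = M − F = 5078.7 − 878.4 = 4200.3 t/h
CL = 100·R/F = 100·4200.3/878.4 = 478.18 %

CL = 478.18 %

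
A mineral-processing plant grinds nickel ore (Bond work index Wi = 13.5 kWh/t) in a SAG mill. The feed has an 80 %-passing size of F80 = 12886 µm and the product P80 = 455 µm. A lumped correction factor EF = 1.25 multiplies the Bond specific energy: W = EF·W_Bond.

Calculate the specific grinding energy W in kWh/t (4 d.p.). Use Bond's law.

W = 6.4246 kWh/t

Bond: W = 10·Wi·(1/√P80 − 1/√F80)
1/√455 = 0.046881;  1/√12886 = 0.008809
W = 10·13.5·(0.046881 − 0.008809) = 5.1396 kWh/t
Apply correction: 5.1396 × 1.25 = 6.4246 kWh/t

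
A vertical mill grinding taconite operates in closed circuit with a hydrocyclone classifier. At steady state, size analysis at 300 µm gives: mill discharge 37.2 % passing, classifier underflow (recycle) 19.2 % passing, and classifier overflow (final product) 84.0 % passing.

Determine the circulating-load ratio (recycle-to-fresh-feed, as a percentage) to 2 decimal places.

Let r = R/F. Size balance at 300 µm:
(1+r)d = ru + o → r = (o−d)/(d−u)
r = (84.0 − 37.2)/(37.2 − 19.2) = 46.8/18.0 = 2.6000
CL = 100·r = 260.00 %

CL = 260.00 %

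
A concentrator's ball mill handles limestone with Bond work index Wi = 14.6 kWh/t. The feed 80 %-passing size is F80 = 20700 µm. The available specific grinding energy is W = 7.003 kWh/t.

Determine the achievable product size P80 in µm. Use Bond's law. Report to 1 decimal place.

P80 = 331.6 µm

W = 10 Wi (1/√P80 − 1/√F80)  [Bond]
P80^(−½) = W/(10 Wi) + F80^(−½)
  = 7.0030/(10·14.6) + 1/√20700 = 0.047966 + 0.006950 = 0.054916
P80 = (1/0.054916)² = 18.2096² = 331.59 µm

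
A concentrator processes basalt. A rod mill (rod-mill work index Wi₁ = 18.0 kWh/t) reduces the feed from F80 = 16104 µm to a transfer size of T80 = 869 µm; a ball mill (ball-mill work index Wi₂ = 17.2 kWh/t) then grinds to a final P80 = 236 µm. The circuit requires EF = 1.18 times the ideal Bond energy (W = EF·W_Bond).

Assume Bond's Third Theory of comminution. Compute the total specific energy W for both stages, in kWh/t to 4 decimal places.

W = 10 Wi (1/√P80 − 1/√F80)  [Bond]
Stage 1 (16104→869 µm, Wi₁=18.0): W₁ = 10·18.0·(0.033923 − 0.007880) = 4.6877 kWh/t
Stage 2 (869→236 µm, Wi₂=17.2): W₂ = 10·17.2·(0.065094 − 0.033923) = 5.3615 kWh/t
W = W₁ + W₂ = 4.6877 + 5.3615 = 10.0492 kWh/t
With EF = 1.18: W = 10.0492·1.18 = 11.8581 kWh/t

W = 11.8581 kWh/t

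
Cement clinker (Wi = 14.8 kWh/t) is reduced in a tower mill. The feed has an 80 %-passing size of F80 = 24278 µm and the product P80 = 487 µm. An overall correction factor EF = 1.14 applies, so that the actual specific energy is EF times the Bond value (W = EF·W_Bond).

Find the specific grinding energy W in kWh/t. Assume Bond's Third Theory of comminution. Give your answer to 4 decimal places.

W = 6.5626 kWh/t

Bond: W = 10·Wi·(1/√P80 − 1/√F80)
1/√487 = 0.045314;  1/√24278 = 0.006418
W = 10·14.8·(0.045314 − 0.006418) = 5.7567 kWh/t
With EF = 1.14: W = 5.7567·1.14 = 6.5626 kWh/t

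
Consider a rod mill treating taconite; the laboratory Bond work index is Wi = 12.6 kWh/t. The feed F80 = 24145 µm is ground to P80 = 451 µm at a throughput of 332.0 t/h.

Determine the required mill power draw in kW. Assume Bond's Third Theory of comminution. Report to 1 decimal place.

P = 1700.6 kW

W = 10·Wi·(P80^(-½) − F80^(-½))
W = 10·12.6·(1/√451 − 1/√24145) = 10·12.6·(0.040653) = 5.1222 kWh/t
P = W·T = 5.1222·332.0 = 1700.6 kW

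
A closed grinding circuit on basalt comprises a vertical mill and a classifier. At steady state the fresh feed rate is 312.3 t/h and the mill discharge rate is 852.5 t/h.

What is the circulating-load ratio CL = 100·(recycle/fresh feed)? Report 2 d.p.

Mill node: discharge = fresh + recycle.
R = M − F = 852.5 − 312.3 = 540.2 t/h
CL = 100·R/F = 100·540.2/312.3 = 172.97 %

CL = 172.97 %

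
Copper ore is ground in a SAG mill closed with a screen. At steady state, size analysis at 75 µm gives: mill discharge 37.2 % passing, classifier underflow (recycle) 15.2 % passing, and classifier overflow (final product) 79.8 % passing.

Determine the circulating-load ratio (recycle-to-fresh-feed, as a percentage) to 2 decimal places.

CL = 193.64 %

Mass balance on the −75 µm fraction:
r = (o − d)/(d − u)
r = (79.8 − 37.2)/(37.2 − 15.2) = 42.6/22.0 = 1.9364
CL = 100·r = 193.64 %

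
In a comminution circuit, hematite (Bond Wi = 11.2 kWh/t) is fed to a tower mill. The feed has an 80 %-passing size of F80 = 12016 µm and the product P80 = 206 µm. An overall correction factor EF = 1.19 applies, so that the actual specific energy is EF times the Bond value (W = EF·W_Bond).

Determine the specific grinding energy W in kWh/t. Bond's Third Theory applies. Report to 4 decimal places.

W = 8.0702 kWh/t

W = 10 Wi (1/√P80 − 1/√F80)  [Bond]
1/√206 = 0.069673;  1/√12016 = 0.009123
W = 10·11.2·(0.069673 − 0.009123) = 6.7817 kWh/t
Corrected W = EF·W_Bond = 1.19·6.7817 = 8.0702 kWh/t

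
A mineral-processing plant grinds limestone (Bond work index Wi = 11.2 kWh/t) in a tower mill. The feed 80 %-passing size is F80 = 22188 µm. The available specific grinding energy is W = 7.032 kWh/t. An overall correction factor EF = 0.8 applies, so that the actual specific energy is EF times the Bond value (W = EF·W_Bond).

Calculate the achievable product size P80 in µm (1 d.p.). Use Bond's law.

P80 = 137.8 µm

Bond: W = 10·Wi·(1/√P80 − 1/√F80)
W_Bond = W / EF = 7.032 / 0.8 = 8.7900 kWh/t
P80^(−½) = W_Bond/(10 Wi) + F80^(−½)
  = 8.7900/(10·11.2) + 1/√22188 = 0.078482 + 0.006713 = 0.085196
P80 = (1/0.085196)² = 11.7377² = 137.77 µm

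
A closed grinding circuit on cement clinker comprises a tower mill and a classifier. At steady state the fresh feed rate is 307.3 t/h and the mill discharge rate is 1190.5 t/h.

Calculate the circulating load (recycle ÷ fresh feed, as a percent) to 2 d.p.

CL = 287.41 %

Discharge = new feed + return, hence
R = M − F = 1190.5 − 307.3 = 883.2 t/h
CL = 100·R/F = 100·883.2/307.3 = 287.41 %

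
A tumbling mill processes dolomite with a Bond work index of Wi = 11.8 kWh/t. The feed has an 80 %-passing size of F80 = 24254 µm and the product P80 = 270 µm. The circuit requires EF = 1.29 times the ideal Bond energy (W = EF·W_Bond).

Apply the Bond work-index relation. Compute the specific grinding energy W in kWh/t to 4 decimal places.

W = 8.2864 kWh/t

Bond:  W = 10 Wi (1/√P − 1/√F)
1/√270 = 0.060858;  1/√24254 = 0.006421
W = 10·11.8·(0.060858 − 0.006421) = 6.4236 kWh/t
With EF = 1.29: W = 6.4236·1.29 = 8.2864 kWh/t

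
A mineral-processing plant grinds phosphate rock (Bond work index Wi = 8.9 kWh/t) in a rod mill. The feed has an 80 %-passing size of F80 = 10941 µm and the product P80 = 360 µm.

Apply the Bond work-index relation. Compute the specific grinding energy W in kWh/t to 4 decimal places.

W = 10 Wi (P80^-0.5 − F80^-0.5)
1/√360 = 0.052705;  1/√10941 = 0.009560
W = 10·8.9·(0.052705 − 0.009560) = 3.8398 kWh/t

W = 3.8398 kWh/t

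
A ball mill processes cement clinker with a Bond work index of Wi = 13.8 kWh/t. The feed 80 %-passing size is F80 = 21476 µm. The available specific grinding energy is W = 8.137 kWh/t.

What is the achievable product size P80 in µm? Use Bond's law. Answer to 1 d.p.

P80 = 231.1 µm

W = 10·Wi·(P80^(-½) − F80^(-½))
P80^-0.5 = F80^-0.5 + W/(10 Wi)
  = 8.1370/(10·13.8) + 1/√21476 = 0.058964 + 0.006824 = 0.065788
P80 = (1/0.065788)² = 15.2005² = 231.05 µm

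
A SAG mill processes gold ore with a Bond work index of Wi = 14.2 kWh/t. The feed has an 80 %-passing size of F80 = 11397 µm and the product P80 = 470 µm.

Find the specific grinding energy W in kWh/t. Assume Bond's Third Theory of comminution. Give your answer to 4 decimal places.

W = 5.2198 kWh/t

W = 10·Wi·[P80^(−½) − F80^(−½)]
1/√470 = 0.046127;  1/√11397 = 0.009367
W = 10·14.2·(0.046127 − 0.009367) = 5.2198 kWh/t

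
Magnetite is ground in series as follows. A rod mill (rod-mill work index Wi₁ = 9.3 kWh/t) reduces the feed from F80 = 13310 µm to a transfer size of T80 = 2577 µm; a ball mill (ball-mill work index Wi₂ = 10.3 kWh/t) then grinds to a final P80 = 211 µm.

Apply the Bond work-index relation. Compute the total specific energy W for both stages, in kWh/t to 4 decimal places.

W_Bond = 10·Wi·(1/√P₈₀ − 1/√F₈₀)
Stage 1 (13310→2577 µm, Wi₁=9.3): W₁ = 10·9.3·(0.019699 − 0.008668) = 1.0259 kWh/t
Stage 2 (2577→211 µm, Wi₂=10.3): W₂ = 10·10.3·(0.068843 − 0.019699) = 5.0618 kWh/t
W = W₁ + W₂ = 1.0259 + 5.0618 = 6.0877 kWh/t

W = 6.0877 kWh/t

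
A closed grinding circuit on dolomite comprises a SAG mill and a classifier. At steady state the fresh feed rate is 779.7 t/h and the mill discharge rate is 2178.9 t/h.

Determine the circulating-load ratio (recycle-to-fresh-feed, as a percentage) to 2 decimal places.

Discharge = new feed + return, hence
R = M − F = 2178.9 − 779.7 = 1399.2 t/h
CL = 100·R/F = 100·1399.2/779.7 = 179.45 %

CL = 179.45 %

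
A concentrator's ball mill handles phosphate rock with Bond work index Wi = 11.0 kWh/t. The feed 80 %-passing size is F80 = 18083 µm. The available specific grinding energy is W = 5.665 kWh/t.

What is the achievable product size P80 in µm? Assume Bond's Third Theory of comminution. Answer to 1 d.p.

W = 10 Wi (P80^-0.5 − F80^-0.5)
P80^(−½) = W/(10 Wi) + F80^(−½)
  = 5.6650/(10·11.0) + 1/√18083 = 0.051500 + 0.007436 = 0.058936
P80 = (1/0.058936)² = 16.9674² = 287.89 µm

P80 = 287.9 µm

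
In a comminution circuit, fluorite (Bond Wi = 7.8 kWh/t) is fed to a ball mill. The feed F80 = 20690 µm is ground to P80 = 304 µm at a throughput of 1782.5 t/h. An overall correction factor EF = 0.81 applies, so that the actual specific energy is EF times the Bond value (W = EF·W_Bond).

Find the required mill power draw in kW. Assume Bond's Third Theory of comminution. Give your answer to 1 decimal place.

Bond:  W = 10 Wi (1/√P − 1/√F)
W = 10·7.8·(1/√304 − 1/√20690) = 10·7.8·(0.050402) = 3.9313 kWh/t
With EF = 0.81: W = 3.9313·0.81 = 3.1844 kWh/t
P = W·T = 3.1844·1782.5 = 5676.2 kW

P = 5676.2 kW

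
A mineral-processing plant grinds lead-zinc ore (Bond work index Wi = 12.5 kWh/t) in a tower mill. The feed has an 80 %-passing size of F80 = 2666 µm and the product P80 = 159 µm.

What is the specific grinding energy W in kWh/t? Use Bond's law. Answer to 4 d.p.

W = 7.4922 kWh/t

W = 10 Wi / √P80 − 10 Wi / √F80
1/√159 = 0.079305;  1/√2666 = 0.019367
W = 10·12.5·(0.079305 − 0.019367) = 7.4922 kWh/t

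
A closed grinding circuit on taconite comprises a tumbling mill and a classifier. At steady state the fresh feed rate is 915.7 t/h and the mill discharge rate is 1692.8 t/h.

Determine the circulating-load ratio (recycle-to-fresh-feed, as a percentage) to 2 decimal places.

Steady state: M = F + R.
R = M − F = 1692.8 − 915.7 = 777.1 t/h
CL = 100·R/F = 100·777.1/915.7 = 84.86 %

CL = 84.86 %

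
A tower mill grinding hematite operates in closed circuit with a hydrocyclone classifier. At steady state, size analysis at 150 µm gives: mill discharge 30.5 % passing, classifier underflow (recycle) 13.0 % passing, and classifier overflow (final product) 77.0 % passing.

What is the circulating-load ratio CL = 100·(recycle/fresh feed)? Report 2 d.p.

Two-product formula at 150 µm:
(1+r)d = ru + o → r = (o−d)/(d−u)
r = (77.0 − 30.5)/(30.5 − 13.0) = 46.5/17.5 = 2.6571
CL = 100·r = 265.71 %

CL = 265.71 %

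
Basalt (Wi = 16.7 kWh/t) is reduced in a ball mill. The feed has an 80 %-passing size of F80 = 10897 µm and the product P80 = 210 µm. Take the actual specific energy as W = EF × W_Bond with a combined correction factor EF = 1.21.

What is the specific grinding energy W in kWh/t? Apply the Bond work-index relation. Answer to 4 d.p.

W = 12.0084 kWh/t

W = 10 Wi (1/√P80 − 1/√F80)  [Bond]
1/√210 = 0.069007;  1/√10897 = 0.009580
W = 10·16.7·(0.069007 − 0.009580) = 9.9243 kWh/t
Corrected W = EF·W_Bond = 1.21·9.9243 = 12.0084 kWh/t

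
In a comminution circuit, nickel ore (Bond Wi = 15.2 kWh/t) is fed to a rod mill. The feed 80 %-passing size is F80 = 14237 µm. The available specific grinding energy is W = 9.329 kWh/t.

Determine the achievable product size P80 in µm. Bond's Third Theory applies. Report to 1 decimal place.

Bond: W = 10·Wi·(1/√P80 − 1/√F80)
P80^-0.5 = F80^-0.5 + W/(10 Wi)
  = 9.3290/(10·15.2) + 1/√14237 = 0.061375 + 0.008381 = 0.069756
P80 = (1/0.069756)² = 14.3357² = 205.51 µm

P80 = 205.5 µm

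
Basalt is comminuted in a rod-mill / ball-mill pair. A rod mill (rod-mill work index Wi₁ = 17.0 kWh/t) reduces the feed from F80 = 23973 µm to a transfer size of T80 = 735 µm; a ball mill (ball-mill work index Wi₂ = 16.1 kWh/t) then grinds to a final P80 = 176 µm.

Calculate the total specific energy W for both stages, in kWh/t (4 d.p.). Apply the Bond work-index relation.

W = 11.3698 kWh/t

W = 10·Wi·[P80^(−½) − F80^(−½)]
Stage 1 (23973→735 µm, Wi₁=17.0): W₁ = 10·17.0·(0.036886 − 0.006459) = 5.1726 kWh/t
Stage 2 (735→176 µm, Wi₂=16.1): W₂ = 10·16.1·(0.075378 − 0.036886) = 6.1973 kWh/t
W = W₁ + W₂ = 5.1726 + 6.1973 = 11.3698 kWh/t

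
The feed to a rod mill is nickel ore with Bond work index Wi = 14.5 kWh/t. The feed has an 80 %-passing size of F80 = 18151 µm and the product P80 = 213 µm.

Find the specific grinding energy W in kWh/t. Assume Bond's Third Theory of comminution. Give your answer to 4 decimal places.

W = 8.8590 kWh/t

Bond:  W = 10 Wi (1/√P − 1/√F)
1/√213 = 0.068519;  1/√18151 = 0.007422
W = 10·14.5·(0.068519 − 0.007422) = 8.8590 kWh/t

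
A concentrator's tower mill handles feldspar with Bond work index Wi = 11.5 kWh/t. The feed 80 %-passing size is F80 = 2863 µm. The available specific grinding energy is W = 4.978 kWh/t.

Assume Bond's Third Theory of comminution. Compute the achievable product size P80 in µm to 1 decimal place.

P80 = 260.3 µm

W = 10 Wi / √P80 − 10 Wi / √F80
P80^(−½) = W/(10 Wi) + F80^(−½)
  = 4.9780/(10·11.5) + 1/√2863 = 0.043287 + 0.018689 = 0.061976
P80 = (1/0.061976)² = 16.1353² = 260.35 µm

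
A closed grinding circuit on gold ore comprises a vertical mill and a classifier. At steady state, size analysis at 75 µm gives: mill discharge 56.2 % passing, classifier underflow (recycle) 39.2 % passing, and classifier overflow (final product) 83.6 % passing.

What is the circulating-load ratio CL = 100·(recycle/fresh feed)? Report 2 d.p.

CL = 161.18 %

Let r = R/F. Size balance at 75 µm:
(1+r)d = ru + o → r = (o−d)/(d−u)
r = (83.6 − 56.2)/(56.2 − 39.2) = 27.4/17.0 = 1.6118
CL = 100·r = 161.18 %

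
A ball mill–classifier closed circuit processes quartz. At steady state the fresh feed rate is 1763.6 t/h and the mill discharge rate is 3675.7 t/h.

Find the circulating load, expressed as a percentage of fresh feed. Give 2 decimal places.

CL = 108.42 %

Mill node: discharge = fresh + recycle.
R = M − F = 3675.7 − 1763.6 = 1912.1 t/h
CL = 100·R/F = 100·1912.1/1763.6 = 108.42 %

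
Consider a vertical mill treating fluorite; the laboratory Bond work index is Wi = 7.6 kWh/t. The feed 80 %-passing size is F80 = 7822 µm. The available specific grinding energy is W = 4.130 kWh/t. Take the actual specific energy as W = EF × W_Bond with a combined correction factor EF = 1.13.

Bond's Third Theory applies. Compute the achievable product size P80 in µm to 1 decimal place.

W = 10 Wi (P80^-0.5 − F80^-0.5)
W_Bond = W / EF = 4.130 / 1.13 = 3.6549 kWh/t
P80^-0.5 = F80^-0.5 + W_Bond/(10 Wi)
  = 3.6549/(10·7.6) + 1/√7822 = 0.048090 + 0.011307 = 0.059397
P80 = (1/0.059397)² = 16.8358² = 283.44 µm

P80 = 283.4 µm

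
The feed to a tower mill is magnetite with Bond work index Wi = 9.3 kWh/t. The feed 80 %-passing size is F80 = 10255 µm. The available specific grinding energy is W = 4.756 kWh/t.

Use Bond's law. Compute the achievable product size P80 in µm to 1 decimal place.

P80 = 268.6 µm

W_Bond = 10·Wi·(1/√P₈₀ − 1/√F₈₀)
⇒ 1/√P80 = W/(10 Wi) + 1/√F80
  = 4.7560/(10·9.3) + 1/√10255 = 0.051140 + 0.009875 = 0.061015
P80 = (1/0.061015)² = 16.3895² = 268.62 µm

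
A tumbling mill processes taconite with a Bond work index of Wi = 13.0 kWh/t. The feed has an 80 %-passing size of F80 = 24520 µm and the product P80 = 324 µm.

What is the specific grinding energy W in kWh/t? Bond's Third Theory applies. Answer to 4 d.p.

W = 6.3920 kWh/t

W = 10·Wi·(P80^(-½) − F80^(-½))
1/√324 = 0.055556;  1/√24520 = 0.006386
W = 10·13.0·(0.055556 − 0.006386) = 6.3920 kWh/t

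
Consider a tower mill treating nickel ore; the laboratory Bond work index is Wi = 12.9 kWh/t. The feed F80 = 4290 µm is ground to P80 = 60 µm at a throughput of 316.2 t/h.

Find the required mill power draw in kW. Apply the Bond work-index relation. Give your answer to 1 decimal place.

Bond:  W = 10 Wi (1/√P − 1/√F)
W = 10·12.9·(1/√60 − 1/√4290) = 10·12.9·(0.113832) = 14.6843 kWh/t
P_mill = W·ṁ = 14.6843·316.2 = 4643.2 kW

P = 4643.2 kW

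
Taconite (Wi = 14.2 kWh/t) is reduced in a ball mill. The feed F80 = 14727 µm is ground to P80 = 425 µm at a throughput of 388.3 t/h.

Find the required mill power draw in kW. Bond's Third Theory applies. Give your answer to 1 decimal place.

P = 2220.3 kW

Bond: W = 10·Wi·(1/√P80 − 1/√F80)
W = 10·14.2·(1/√425 − 1/√14727) = 10·14.2·(0.040267) = 5.7179 kWh/t
P = W·T = 5.7179·388.3 = 2220.3 kW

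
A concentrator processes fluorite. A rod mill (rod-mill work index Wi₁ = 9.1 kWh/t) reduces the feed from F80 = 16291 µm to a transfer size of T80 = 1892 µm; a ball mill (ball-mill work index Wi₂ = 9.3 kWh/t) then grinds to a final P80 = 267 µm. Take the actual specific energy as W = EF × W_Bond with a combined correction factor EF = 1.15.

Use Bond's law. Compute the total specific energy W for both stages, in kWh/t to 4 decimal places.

W = 10 Wi / √P80 − 10 Wi / √F80
Stage 1 (16291→1892 µm, Wi₁=9.1): W₁ = 10·9.1·(0.022990 − 0.007835) = 1.3791 kWh/t
Stage 2 (1892→267 µm, Wi₂=9.3): W₂ = 10·9.3·(0.061199 − 0.022990) = 3.5534 kWh/t
W = W₁ + W₂ = 1.3791 + 3.5534 = 4.9326 kWh/t
Corrected W = EF·W_Bond = 1.15·4.9326 = 5.6724 kWh/t

W = 5.6724 kWh/t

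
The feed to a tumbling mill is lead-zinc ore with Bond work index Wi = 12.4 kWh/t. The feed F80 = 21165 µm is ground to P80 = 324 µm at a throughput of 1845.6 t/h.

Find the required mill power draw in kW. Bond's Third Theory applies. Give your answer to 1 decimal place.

W = 10 Wi (1/√P80 − 1/√F80)  [Bond]
W = 10·12.4·(1/√324 − 1/√21165) = 10·12.4·(0.048682) = 6.0365 kWh/t
Mill draw = 6.0365 × 1845.6 = 11141.1 kW

P = 11141.1 kW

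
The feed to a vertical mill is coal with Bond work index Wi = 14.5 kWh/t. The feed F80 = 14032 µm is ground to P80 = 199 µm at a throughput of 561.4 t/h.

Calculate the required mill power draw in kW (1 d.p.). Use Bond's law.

W = 10 Wi (1/√P80 − 1/√F80)  [Bond]
W = 10·14.5·(1/√199 − 1/√14032) = 10·14.5·(0.062446) = 9.0547 kWh/t
P = W·T = 9.0547·561.4 = 5083.3 kW

P = 5083.3 kW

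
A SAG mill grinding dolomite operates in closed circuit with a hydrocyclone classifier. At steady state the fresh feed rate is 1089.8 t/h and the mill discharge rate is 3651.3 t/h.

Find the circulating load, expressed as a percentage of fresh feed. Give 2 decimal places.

CL = 235.04 %

Steady state: M = F + R.
R = M − F = 3651.3 − 1089.8 = 2561.5 t/h
CL = 100·R/F = 100·2561.5/1089.8 = 235.04 %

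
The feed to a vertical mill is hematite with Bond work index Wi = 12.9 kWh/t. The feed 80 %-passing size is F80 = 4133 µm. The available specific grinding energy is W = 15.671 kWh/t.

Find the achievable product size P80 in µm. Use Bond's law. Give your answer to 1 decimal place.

W = 10 Wi / √P80 − 10 Wi / √F80
1/√P80 = 1/√F80 + W/(10·Wi)
  = 15.6710/(10·12.9) + 1/√4133 = 0.121481 + 0.015555 = 0.137036
P80 = (1/0.137036)² = 7.2974² = 53.25 µm

P80 = 53.3 µm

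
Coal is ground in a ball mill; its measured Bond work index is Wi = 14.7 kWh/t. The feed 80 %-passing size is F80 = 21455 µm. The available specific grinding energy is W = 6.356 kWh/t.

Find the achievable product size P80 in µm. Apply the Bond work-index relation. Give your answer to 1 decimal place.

P80 = 399.0 µm

W = 10 Wi (1/√P80 − 1/√F80)  [Bond]
⇒ 1/√P80 = W/(10 Wi) + 1/√F80
  = 6.3560/(10·14.7) + 1/√21455 = 0.043238 + 0.006827 = 0.050065
P80 = (1/0.050065)² = 19.9740² = 398.96 µm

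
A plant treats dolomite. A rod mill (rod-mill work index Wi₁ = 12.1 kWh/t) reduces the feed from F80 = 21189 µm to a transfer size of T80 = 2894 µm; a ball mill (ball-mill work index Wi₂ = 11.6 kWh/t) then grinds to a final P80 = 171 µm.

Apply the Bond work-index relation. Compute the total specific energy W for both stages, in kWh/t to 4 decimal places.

W = 8.1324 kWh/t

W_Bond = 10·Wi·(1/√P₈₀ − 1/√F₈₀)
Stage 1 (21189→2894 µm, Wi₁=12.1): W₁ = 10·12.1·(0.018589 − 0.006870) = 1.4180 kWh/t
Stage 2 (2894→171 µm, Wi₂=11.6): W₂ = 10·11.6·(0.076472 − 0.018589) = 6.7144 kWh/t
W = W₁ + W₂ = 1.4180 + 6.7144 = 8.1324 kWh/t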